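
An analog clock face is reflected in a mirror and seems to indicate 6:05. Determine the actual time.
Reflection across the vertical (12-6) axis maps a hand at angle A degrees to (360 - A) degrees, which sends a reading of T minutes past 12:00 to (720 - T) minutes past 12:00.
Mirror reads 6:05 = 365 minutes past 12:00.
Actual time: (720 - 365) mod 720 = 355 minutes = 5:55.

Final answer: 5:55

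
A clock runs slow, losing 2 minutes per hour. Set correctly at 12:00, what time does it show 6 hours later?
For every 60 true minutes, the faulty clock advances 60 - 2 = 58 minutes.
True elapsed: 6 hours = 360 minutes.
Faulty clock advances: 360 x 58/60 = 348 minutes (drift: 12 minutes behind).
Shown time: 12:00 + 348 minutes = 5:48.

Final answer: 5:48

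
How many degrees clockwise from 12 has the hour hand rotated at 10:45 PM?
The hour hand moves 30 degrees per hour and 0.5 degrees per minute.
At 10:45: (10) x 30 + 45 x 0.5 = 300 + 22.5 = 322.5 degrees

Final answer: 322.5 degrees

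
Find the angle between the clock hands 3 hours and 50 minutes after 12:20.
First find the time 3 hours and 50 minutes after 12:20.
Total minutes: 12 x 60 + 20 + 3 x 60 + 50 = 970.
970 mod 720 = 250 minutes = 4:10.
Now compute the angle at 4:10:
Hour hand: 4 x 30 + 10 x 0.5 = 125 degrees
Minute hand: 10 x 6 = 60 degrees
Difference: |125 - 60| = 65 degrees
The angle is 65 degrees

Final answer: 65 degrees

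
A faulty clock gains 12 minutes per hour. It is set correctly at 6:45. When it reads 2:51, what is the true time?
For every 60 true minutes, the faulty clock advances 72 minutes, so 1 faulty-clock minute corresponds to 60/72 true minutes.
From 6:45 to 2:51 on the faulty dial is 486 minutes.
True elapsed: 486 x 60/72 = 405 minutes = 6 hours and 45 minutes.
True time: 6:45 + 6 hours and 45 minutes = 1:30.

Final answer: 1:30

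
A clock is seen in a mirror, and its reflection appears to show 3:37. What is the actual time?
Reflection across the vertical (12-6) axis maps a hand at angle A degrees to (360 - A) degrees, which sends a reading of T minutes past 12:00 to (720 - T) minutes past 12:00.
Mirror reads 3:37 = 217 minutes past 12:00.
Actual time: (720 - 217) mod 720 = 503 minutes = 8:23.

Final answer: 8:23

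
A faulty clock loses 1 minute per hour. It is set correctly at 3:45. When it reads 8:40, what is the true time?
For every 60 true minutes, the faulty clock advances 59 minutes, so 1 faulty-clock minute corresponds to 60/59 true minutes.
From 3:45 to 8:40 on the faulty dial is 295 minutes.
True elapsed: 295 x 60/59 = 300 minutes = 5 hours.
True time: 3:45 + 5 hours = 8:45.

Final answer: 8:45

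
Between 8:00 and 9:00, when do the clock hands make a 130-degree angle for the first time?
At t minutes past 8:00, the hour hand is at 30 x 8 + 0.5t degrees and the minute hand is at 6t degrees.
The smaller angle between them is 130 degrees when |30H - 5.5t| = 130 or |30H - 5.5t| = 230.
With H = 8, solve 30 x 8 - 5.5t = +/- target for each target:
  t = (30 x 8 - 130) / 5.5 = 20
  t = (30 x 8 + 130) / 5.5 = 67.27 (outside (0, 60))
  t = (30 x 8 - 230) / 5.5 = 1.82
  t = (30 x 8 + 230) / 5.5 = 85.45 (outside (0, 60))
Valid solutions in (0, 60): {1.82, 20} minutes.
The first occurrence is t = 1.82 minutes.
The hands form a 130-degree angle at 1.82 minutes past 8:00.

Final answer: 1.82 minutes past 8:00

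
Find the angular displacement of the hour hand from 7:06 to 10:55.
The hour hand moves 0.5 degrees per minute.
Time elapsed: 10:55 - 7:06 = 229 minutes
Angular displacement: 229 x 0.5 = 114.5 degrees

Final answer: 114.5 degrees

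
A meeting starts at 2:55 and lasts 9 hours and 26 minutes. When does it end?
Starting time: 2:55
Adding 26 minutes to 55 minutes: 55 + 26 = 81 minutes = 1 hour and 21 minutes
Adding 9 hours: 2 + 9 + 1 (carry) = 12
Final time: 12:21

Final answer: 12:21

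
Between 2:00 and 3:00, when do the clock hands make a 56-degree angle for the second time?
At t minutes past 2:00, the hour hand is at 30 x 2 + 0.5t degrees and the minute hand is at 6t degrees.
The smaller angle between them is 56 degrees when |30H - 5.5t| = 56 or |30H - 5.5t| = 304.
With H = 2, solve 30 x 2 - 5.5t = +/- target for each target:
  t = (30 x 2 - 56) / 5.5 = 0.73
  t = (30 x 2 + 56) / 5.5 = 21.09
  t = (30 x 2 - 304) / 5.5 = -44.36 (outside (0, 60))
  t = (30 x 2 + 304) / 5.5 = 66.18 (outside (0, 60))
Valid solutions in (0, 60): {0.73, 21.09} minutes.
The second occurrence is t = 21.09 minutes.
The hands form a 56-degree angle at 21.09 minutes past 2:00.

Final answer: 21.09 minutes past 2:00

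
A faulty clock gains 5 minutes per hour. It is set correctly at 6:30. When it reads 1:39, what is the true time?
For every 60 true minutes, the faulty clock advances 65 minutes, so 1 faulty-clock minute corresponds to 60/65 true minutes.
From 6:30 to 1:39 on the faulty dial is 429 minutes.
True elapsed: 429 x 60/65 = 396 minutes = 6 hours and 36 minutes.
True time: 6:30 + 6 hours and 36 minutes = 1:06.

Final answer: 1:06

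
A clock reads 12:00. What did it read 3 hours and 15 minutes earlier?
Starting time: 12:00 = 0 total minutes past 12:00
Subtracting: 3 hours and 15 minutes = 195 minutes
0 - 195 = -195 (negative, add 12 hours = 720) = 525 minutes
= 8 hours and 45 minutes past 12:00 = 8:45

Final answer: 8:45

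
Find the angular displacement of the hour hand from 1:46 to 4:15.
The hour hand moves 0.5 degrees per minute.
Time elapsed: 4:15 - 1:46 = 149 minutes
Angular displacement: 149 x 0.5 = 74.5 degrees

Final answer: 74.5 degrees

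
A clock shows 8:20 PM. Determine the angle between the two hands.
Hour hand position: 8 x 30 + 20 x 0.5 = 250 degrees
Minute hand position: 20 x 6 = 120 degrees
Difference: |250 - 120| = 130 degrees
The angle between the hands is 130 degrees

Final answer: 130 degrees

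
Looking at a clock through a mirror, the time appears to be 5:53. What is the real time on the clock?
Reflection across the vertical (12-6) axis maps a hand at angle A degrees to (360 - A) degrees, which sends a reading of T minutes past 12:00 to (720 - T) minutes past 12:00.
Mirror reads 5:53 = 353 minutes past 12:00.
Actual time: (720 - 353) mod 720 = 367 minutes = 6:07.

Final answer: 6:07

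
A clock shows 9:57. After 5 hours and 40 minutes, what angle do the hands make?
First find the time 5 hours and 40 minutes after 9:57.
Total minutes: 9 x 60 + 57 + 5 x 60 + 40 = 937.
937 mod 720 = 217 minutes = 3:37.
Now compute the angle at 3:37:
Hour hand: 3 x 30 + 37 x 0.5 = 108.5 degrees
Minute hand: 37 x 6 = 222 degrees
Difference: |108.5 - 222| = 113.5 degrees
The angle is 113.5 degrees

Final answer: 113.5 degrees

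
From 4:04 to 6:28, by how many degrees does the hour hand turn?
The hour hand moves 0.5 degrees per minute.
Time elapsed: 6:28 - 4:04 = 144 minutes
Angular displacement: 144 x 0.5 = 72 degrees

Final answer: 72 degrees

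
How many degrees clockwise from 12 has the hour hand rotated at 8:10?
The hour hand moves 30 degrees per hour and 0.5 degrees per minute.
At 8:10: (8) x 30 + 10 x 0.5 = 240 + 5 = 245 degrees

Final answer: 245 degrees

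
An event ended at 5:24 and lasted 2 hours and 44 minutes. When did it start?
Starting time: 5:24 = 324 total minutes past 12:00
Subtracting: 2 hours and 44 minutes = 164 minutes
324 - 164 = 160 minutes
= 2 hours and 40 minutes past 12:00 = 2:40

Final answer: 2:40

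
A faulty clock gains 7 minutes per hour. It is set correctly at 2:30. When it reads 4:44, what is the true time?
For every 60 true minutes, the faulty clock advances 67 minutes, so 1 faulty-clock minute corresponds to 60/67 true minutes.
From 2:30 to 4:44 on the faulty dial is 134 minutes.
True elapsed: 134 x 60/67 = 120 minutes = 2 hours.
True time: 2:30 + 2 hours = 4:30.

Final answer: 4:30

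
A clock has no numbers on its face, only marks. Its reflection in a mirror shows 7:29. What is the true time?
Reflection across the vertical (12-6) axis maps a hand at angle A degrees to (360 - A) degrees, which sends a reading of T minutes past 12:00 to (720 - T) minutes past 12:00.
Mirror reads 7:29 = 449 minutes past 12:00.
Actual time: (720 - 449) mod 720 = 271 minutes = 4:31.

Final answer: 4:31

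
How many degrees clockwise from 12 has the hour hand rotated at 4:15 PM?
The hour hand moves 30 degrees per hour and 0.5 degrees per minute.
At 4:15: (4) x 30 + 15 x 0.5 = 120 + 7.5 = 127.5 degrees

Final answer: 127.5 degrees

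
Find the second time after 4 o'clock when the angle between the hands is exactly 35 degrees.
At t minutes past 4:00, the hour hand is at 30 x 4 + 0.5t degrees and the minute hand is at 6t degrees.
The smaller angle between them is 35 degrees when |30H - 5.5t| = 35 or |30H - 5.5t| = 325.
With H = 4, solve 30 x 4 - 5.5t = +/- target for each target:
  t = (30 x 4 - 35) / 5.5 = 15.45
  t = (30 x 4 + 35) / 5.5 = 28.18
  t = (30 x 4 - 325) / 5.5 = -37.27 (outside (0, 60))
  t = (30 x 4 + 325) / 5.5 = 80.91 (outside (0, 60))
Valid solutions in (0, 60): {15.45, 28.18} minutes.
The second occurrence is t = 28.18 minutes.
The hands form a 35-degree angle at 28.18 minutes past 4:00.

Final answer: 28.18 minutes past 4:00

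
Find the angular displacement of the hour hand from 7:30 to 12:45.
The hour hand moves 0.5 degrees per minute.
Time elapsed: 12:45 - 7:30 = 315 minutes
Angular displacement: 315 x 0.5 = 157.5 degrees

Final answer: 157.5 degrees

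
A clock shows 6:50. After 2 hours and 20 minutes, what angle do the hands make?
First find the time 2 hours and 20 minutes after 6:50.
Total minutes: 6 x 60 + 50 + 2 x 60 + 20 = 550.
550 mod 720 = 550 minutes = 9:10.
Now compute the angle at 9:10:
Hour hand: 9 x 30 + 10 x 0.5 = 275 degrees
Minute hand: 10 x 6 = 60 degrees
Difference: |275 - 60| = 215 degrees
Smaller angle: 360 - 215 = 145 degrees

Final answer: 145 degrees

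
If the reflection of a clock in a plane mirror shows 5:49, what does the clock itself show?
Reflection across the vertical (12-6) axis maps a hand at angle A degrees to (360 - A) degrees, which sends a reading of T minutes past 12:00 to (720 - T) minutes past 12:00.
Mirror reads 5:49 = 349 minutes past 12:00.
Actual time: (720 - 349) mod 720 = 371 minutes = 6:11.

Final answer: 6:11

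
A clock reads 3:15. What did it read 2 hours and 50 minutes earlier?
Starting time: 3:15 = 195 total minutes past 12:00
Subtracting: 2 hours and 50 minutes = 170 minutes
195 - 170 = 25 minutes
= 25 minutes past 12:00 = 12:25

Final answer: 12:25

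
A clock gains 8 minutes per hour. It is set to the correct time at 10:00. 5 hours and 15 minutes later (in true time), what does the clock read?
For every 60 true minutes, the faulty clock advances 60 + 8 = 68 minutes.
True elapsed: 5 hours and 15 minutes = 315 minutes.
Faulty clock advances: 315 x 68/60 = 357 minutes (drift: 42 minutes ahead).
Shown time: 10:00 + 357 minutes = 3:57.

Final answer: 3:57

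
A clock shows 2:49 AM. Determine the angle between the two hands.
Hour hand position: 2 x 30 + 49 x 0.5 = 84.5 degrees
Minute hand position: 49 x 6 = 294 degrees
Difference: |84.5 - 294| = 209.5 degrees
Since 209.5 > 180, the smaller angle is 360 - 209.5 = 150.5 degrees

Final answer: 150.5 degrees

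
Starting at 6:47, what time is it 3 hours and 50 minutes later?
Starting time: 6:47
Adding 50 minutes to 47 minutes: 47 + 50 = 97 minutes = 1 hour and 37 minutes
Adding 3 hours: 6 + 3 + 1 (carry) = 10
Final time: 10:37

Final answer: 10:37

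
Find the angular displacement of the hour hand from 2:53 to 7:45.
The hour hand moves 0.5 degrees per minute.
Time elapsed: 7:45 - 2:53 = 292 minutes
Angular displacement: 292 x 0.5 = 146 degrees

Final answer: 146 degrees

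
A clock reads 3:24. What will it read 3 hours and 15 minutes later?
Starting time: 3:24
Adding 15 minutes to 24 minutes: 24 + 15 = 39 minutes
Adding 3 hours: 3 + 3 = 6
Final time: 6:39

Final answer: 6:39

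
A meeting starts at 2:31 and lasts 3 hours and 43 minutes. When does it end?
Starting time: 2:31
Adding 43 minutes to 31 minutes: 31 + 43 = 74 minutes = 1 hour and 14 minutes
Adding 3 hours: 2 + 3 + 1 (carry) = 6
Final time: 6:14

Final answer: 6:14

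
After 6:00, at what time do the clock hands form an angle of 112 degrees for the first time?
At t minutes past 6:00, the hour hand is at 30 x 6 + 0.5t degrees and the minute hand is at 6t degrees.
The smaller angle between them is 112 degrees when |30H - 5.5t| = 112 or |30H - 5.5t| = 248.
With H = 6, solve 30 x 6 - 5.5t = +/- target for each target:
  t = (30 x 6 - 112) / 5.5 = 12.36
  t = (30 x 6 + 112) / 5.5 = 53.09
  t = (30 x 6 - 248) / 5.5 = -12.36 (outside (0, 60))
  t = (30 x 6 + 248) / 5.5 = 77.82 (outside (0, 60))
Valid solutions in (0, 60): {12.36, 53.09} minutes.
The first occurrence is t = 12.36 minutes.
The hands form a 112-degree angle at 12.36 minutes past 6:00.

Final answer: 12.36 minutes past 6:00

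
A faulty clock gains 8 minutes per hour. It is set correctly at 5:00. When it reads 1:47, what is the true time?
For every 60 true minutes, the faulty clock advances 68 minutes, so 1 faulty-clock minute corresponds to 60/68 true minutes.
From 5:00 to 1:47 on the faulty dial is 527 minutes.
True elapsed: 527 x 60/68 = 465 minutes = 7 hours and 45 minutes.
True time: 5:00 + 7 hours and 45 minutes = 12:45.

Final answer: 12:45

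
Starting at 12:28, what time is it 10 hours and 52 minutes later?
Starting time: 12:28
Adding 52 minutes to 28 minutes: 28 + 52 = 80 minutes = 1 hour and 20 minutes
Adding 10 hours: 12 + 10 + 1 (carry) = 23 - 12 = 11
Final time: 11:20

Final answer: 11:20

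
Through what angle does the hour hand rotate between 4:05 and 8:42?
The hour hand moves 0.5 degrees per minute.
Time elapsed: 8:42 - 4:05 = 277 minutes
Angular displacement: 277 x 0.5 = 138.5 degrees

Final answer: 138.5 degrees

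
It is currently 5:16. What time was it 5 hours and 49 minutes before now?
Starting time: 5:16 = 316 total minutes past 12:00
Subtracting: 5 hours and 49 minutes = 349 minutes
316 - 349 = -33 (negative, add 12 hours = 720) = 687 minutes
= 11 hours and 27 minutes past 12:00 = 11:27

Final answer: 11:27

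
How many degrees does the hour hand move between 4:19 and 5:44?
The hour hand moves 0.5 degrees per minute.
Time elapsed: 5:44 - 4:19 = 85 minutes
Angular displacement: 85 x 0.5 = 42.5 degrees

Final answer: 42.5 degrees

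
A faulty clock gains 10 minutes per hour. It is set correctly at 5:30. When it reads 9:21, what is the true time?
For every 60 true minutes, the faulty clock advances 70 minutes, so 1 faulty-clock minute corresponds to 60/70 true minutes.
From 5:30 to 9:21 on the faulty dial is 231 minutes.
True elapsed: 231 x 60/70 = 198 minutes = 3 hours and 18 minutes.
True time: 5:30 + 3 hours and 18 minutes = 8:48.

Final answer: 8:48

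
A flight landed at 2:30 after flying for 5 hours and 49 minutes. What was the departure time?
Starting time: 2:30 = 150 total minutes past 12:00
Subtracting: 5 hours and 49 minutes = 349 minutes
150 - 349 = -199 (negative, add 12 hours = 720) = 521 minutes
= 8 hours and 41 minutes past 12:00 = 8:41

Final answer: 8:41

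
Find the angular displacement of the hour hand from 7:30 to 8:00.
The hour hand moves 0.5 degrees per minute.
Time elapsed: 8:00 - 7:30 = 30 minutes
Angular displacement: 30 x 0.5 = 15 degrees

Final answer: 15 degrees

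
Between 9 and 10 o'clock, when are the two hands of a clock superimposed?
The minute hand gains 5.5 degrees per minute on the hour hand.
At 9:00, the hour hand is at 270 degrees and the minute hand is at 0 degrees.
The gap is 270 degrees. Time to close: 270/5.5 = 60 x 9/11 = 49.09 minutes.
The hands overlap at 49.09 minutes past 9:00.

Final answer: 49.09 minutes past 9:00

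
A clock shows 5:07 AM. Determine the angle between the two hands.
Hour hand position: 5 x 30 + 7 x 0.5 = 153.5 degrees
Minute hand position: 7 x 6 = 42 degrees
Difference: |153.5 - 42| = 111.5 degrees
The angle between the hands is 111.5 degrees

Final answer: 111.5 degrees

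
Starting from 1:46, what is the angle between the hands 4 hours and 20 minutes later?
First find the time 4 hours and 20 minutes after 1:46.
Total minutes: 1 x 60 + 46 + 4 x 60 + 20 = 366.
366 mod 720 = 366 minutes = 6:06.
Now compute the angle at 6:06:
Hour hand: 6 x 30 + 6 x 0.5 = 183 degrees
Minute hand: 6 x 6 = 36 degrees
Difference: |183 - 36| = 147 degrees
The angle is 147 degrees

Final answer: 147 degrees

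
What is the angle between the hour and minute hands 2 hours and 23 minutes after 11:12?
First find the time 2 hours and 23 minutes after 11:12.
Total minutes: 11 x 60 + 12 + 2 x 60 + 23 = 815.
815 mod 720 = 95 minutes = 1:35.
Now compute the angle at 1:35:
Hour hand: 1 x 30 + 35 x 0.5 = 47.5 degrees
Minute hand: 35 x 6 = 210 degrees
Difference: |47.5 - 210| = 162.5 degrees
The angle is 162.5 degrees

Final answer: 162.5 degrees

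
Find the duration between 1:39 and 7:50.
From 1:39 to 7:50:
(7 x 60 + 50) - (1 x 60 + 39) = 470 - 99 = 371 minutes
= 6 hours and 11 minutes

Final answer: 6 hours and 11 minutes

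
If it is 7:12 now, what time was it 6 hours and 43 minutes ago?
Starting time: 7:12 = 432 total minutes past 12:00
Subtracting: 6 hours and 43 minutes = 403 minutes
432 - 403 = 29 minutes
= 29 minutes past 12:00 = 12:29

Final answer: 12:29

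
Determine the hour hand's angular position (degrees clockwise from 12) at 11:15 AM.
The hour hand moves 30 degrees per hour and 0.5 degrees per minute.
At 11:15: (11) x 30 + 15 x 0.5 = 330 + 7.5 = 337.5 degrees

Final answer: 337.5 degrees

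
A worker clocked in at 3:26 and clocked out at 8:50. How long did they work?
From 3:26 to 8:50:
(8 x 60 + 50) - (3 x 60 + 26) = 530 - 206 = 324 minutes
= 5 hours and 24 minutes

Final answer: 5 hours and 24 minutes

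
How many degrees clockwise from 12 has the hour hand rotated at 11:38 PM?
The hour hand moves 30 degrees per hour and 0.5 degrees per minute.
At 11:38: (11) x 30 + 38 x 0.5 = 330 + 19 = 349 degrees

Final answer: 349 degrees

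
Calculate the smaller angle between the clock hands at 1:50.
Hour hand position: 1 x 30 + 50 x 0.5 = 55 degrees
Minute hand position: 50 x 6 = 300 degrees
Difference: |55 - 300| = 245 degrees
Since 245 > 180, the smaller angle is 360 - 245 = 115 degrees

Final answer: 115 degrees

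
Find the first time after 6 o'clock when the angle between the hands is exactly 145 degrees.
At t minutes past 6:00, the hour hand is at 30 x 6 + 0.5t degrees and the minute hand is at 6t degrees.
The smaller angle between them is 145 degrees when |30H - 5.5t| = 145 or |30H - 5.5t| = 215.
With H = 6, solve 30 x 6 - 5.5t = +/- target for each target:
  t = (30 x 6 - 145) / 5.5 = 6.36
  t = (30 x 6 + 145) / 5.5 = 59.09
  t = (30 x 6 - 215) / 5.5 = -6.36 (outside (0, 60))
  t = (30 x 6 + 215) / 5.5 = 71.82 (outside (0, 60))
Valid solutions in (0, 60): {6.36, 59.09} minutes.
The first occurrence is t = 6.36 minutes.
The hands form a 145-degree angle at 6.36 minutes past 6:00.

Final answer: 6.36 minutes past 6:00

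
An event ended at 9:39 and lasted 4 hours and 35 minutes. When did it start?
Starting time: 9:39 = 579 total minutes past 12:00
Subtracting: 4 hours and 35 minutes = 275 minutes
579 - 275 = 304 minutes
= 5 hours and 4 minutes past 12:00 = 5:04

Final answer: 5:04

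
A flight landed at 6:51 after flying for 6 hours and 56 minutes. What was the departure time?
Starting time: 6:51 = 411 total minutes past 12:00
Subtracting: 6 hours and 56 minutes = 416 minutes
411 - 416 = -5 (negative, add 12 hours = 720) = 715 minutes
= 11 hours and 55 minutes past 12:00 = 11:55

Final answer: 11:55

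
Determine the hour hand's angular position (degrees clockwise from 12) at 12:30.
The hour hand moves 30 degrees per hour and 0.5 degrees per minute.
At 12:30: (0) x 30 + 30 x 0.5 = 0 + 15 = 15 degrees

Final answer: 15 degrees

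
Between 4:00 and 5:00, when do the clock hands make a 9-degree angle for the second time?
At t minutes past 4:00, the hour hand is at 30 x 4 + 0.5t degrees and the minute hand is at 6t degrees.
The smaller angle between them is 9 degrees when |30H - 5.5t| = 9 or |30H - 5.5t| = 351.
With H = 4, solve 30 x 4 - 5.5t = +/- target for each target:
  t = (30 x 4 - 9) / 5.5 = 20.18
  t = (30 x 4 + 9) / 5.5 = 23.45
  t = (30 x 4 - 351) / 5.5 = -42 (outside (0, 60))
  t = (30 x 4 + 351) / 5.5 = 85.64 (outside (0, 60))
Valid solutions in (0, 60): {20.18, 23.45} minutes.
The second occurrence is t = 23.45 minutes.
The hands form a 9-degree angle at 23.45 minutes past 4:00.

Final answer: 23.45 minutes past 4:00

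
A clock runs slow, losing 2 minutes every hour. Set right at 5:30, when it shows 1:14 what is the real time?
For every 60 true minutes, the faulty clock advances 58 minutes, so 1 faulty-clock minute corresponds to 60/58 true minutes.
From 5:30 to 1:14 on the faulty dial is 464 minutes.
True elapsed: 464 x 60/58 = 480 minutes = 8 hours.
True time: 5:30 + 8 hours = 1:30.

Final answer: 1:30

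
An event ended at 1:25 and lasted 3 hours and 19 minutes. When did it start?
Starting time: 1:25 = 85 total minutes past 12:00
Subtracting: 3 hours and 19 minutes = 199 minutes
85 - 199 = -114 (negative, add 12 hours = 720) = 606 minutes
= 10 hours and 6 minutes past 12:00 = 10:06

Final answer: 10:06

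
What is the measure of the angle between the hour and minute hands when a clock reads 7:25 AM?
Hour hand position: 7 x 30 + 25 x 0.5 = 222.5 degrees
Minute hand position: 25 x 6 = 150 degrees
Difference: |222.5 - 150| = 72.5 degrees
The angle between the hands is 72.5 degrees

Final answer: 72.5 degrees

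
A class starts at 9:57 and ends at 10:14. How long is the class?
From 9:57 to 10:14:
(10 x 60 + 14) - (9 x 60 + 57) = 614 - 597 = 17 minutes
= 17 minutes

Final answer: 17 minutes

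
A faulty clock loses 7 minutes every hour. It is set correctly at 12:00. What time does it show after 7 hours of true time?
For every 60 true minutes, the faulty clock advances 60 - 7 = 53 minutes.
True elapsed: 7 hours = 420 minutes.
Faulty clock advances: 420 x 53/60 = 371 minutes (drift: 49 minutes behind).
Shown time: 12:00 + 371 minutes = 6:11.

Final answer: 6:11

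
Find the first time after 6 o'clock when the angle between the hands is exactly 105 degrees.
At t minutes past 6:00, the hour hand is at 30 x 6 + 0.5t degrees and the minute hand is at 6t degrees.
The smaller angle between them is 105 degrees when |30H - 5.5t| = 105 or |30H - 5.5t| = 255.
With H = 6, solve 30 x 6 - 5.5t = +/- target for each target:
  t = (30 x 6 - 105) / 5.5 = 13.64
  t = (30 x 6 + 105) / 5.5 = 51.82
  t = (30 x 6 - 255) / 5.5 = -13.64 (outside (0, 60))
  t = (30 x 6 + 255) / 5.5 = 79.09 (outside (0, 60))
Valid solutions in (0, 60): {13.64, 51.82} minutes.
The first occurrence is t = 13.64 minutes.
The hands form a 105-degree angle at 13.64 minutes past 6:00.

Final answer: 13.64 minutes past 6:00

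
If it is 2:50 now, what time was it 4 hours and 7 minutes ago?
Starting time: 2:50 = 170 total minutes past 12:00
Subtracting: 4 hours and 7 minutes = 247 minutes
170 - 247 = -77 (negative, add 12 hours = 720) = 643 minutes
= 10 hours and 43 minutes past 12:00 = 10:43

Final answer: 10:43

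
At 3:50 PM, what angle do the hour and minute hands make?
Hour hand position: 3 x 30 + 50 x 0.5 = 115 degrees
Minute hand position: 50 x 6 = 300 degrees
Difference: |115 - 300| = 185 degrees
Since 185 > 180, the smaller angle is 360 - 185 = 175 degrees

Final answer: 175 degrees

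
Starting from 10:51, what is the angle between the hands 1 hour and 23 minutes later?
First find the time 1 hour and 23 minutes after 10:51.
Total minutes: 10 x 60 + 51 + 1 x 60 + 23 = 734.
734 mod 720 = 14 minutes = 12:14.
Now compute the angle at 12:14:
Hour hand: 0 x 30 + 14 x 0.5 = 7 degrees
Minute hand: 14 x 6 = 84 degrees
Difference: |7 - 84| = 77 degrees
The angle is 77 degrees

Final answer: 77 degrees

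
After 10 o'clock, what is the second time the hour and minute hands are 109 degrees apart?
At t minutes past 10:00, the hour hand is at 30 x 10 + 0.5t degrees and the minute hand is at 6t degrees.
The smaller angle between them is 109 degrees when |30H - 5.5t| = 109 or |30H - 5.5t| = 251.
With H = 10, solve 30 x 10 - 5.5t = +/- target for each target:
  t = (30 x 10 - 109) / 5.5 = 34.73
  t = (30 x 10 + 109) / 5.5 = 74.36 (outside (0, 60))
  t = (30 x 10 - 251) / 5.5 = 8.91
  t = (30 x 10 + 251) / 5.5 = 100.18 (outside (0, 60))
Valid solutions in (0, 60): {8.91, 34.73} minutes.
The second occurrence is t = 34.73 minutes.
The hands form a 109-degree angle at 34.73 minutes past 10:00.

Final answer: 34.73 minutes past 10:00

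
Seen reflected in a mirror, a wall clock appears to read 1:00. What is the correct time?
Reflection across the vertical (12-6) axis maps a hand at angle A degrees to (360 - A) degrees, which sends a reading of T minutes past 12:00 to (720 - T) minutes past 12:00.
Mirror reads 1:00 = 60 minutes past 12:00.
Actual time: (720 - 60) mod 720 = 660 minutes = 11:00.

Final answer: 11:00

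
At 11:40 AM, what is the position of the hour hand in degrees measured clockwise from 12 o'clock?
The hour hand moves 30 degrees per hour and 0.5 degrees per minute.
At 11:40: (11) x 30 + 40 x 0.5 = 330 + 20 = 350 degrees

Final answer: 350 degrees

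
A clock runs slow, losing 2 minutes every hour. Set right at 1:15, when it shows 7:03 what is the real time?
For every 60 true minutes, the faulty clock advances 58 minutes, so 1 faulty-clock minute corresponds to 60/58 true minutes.
From 1:15 to 7:03 on the faulty dial is 348 minutes.
True elapsed: 348 x 60/58 = 360 minutes = 6 hours.
True time: 1:15 + 6 hours = 7:15.

Final answer: 7:15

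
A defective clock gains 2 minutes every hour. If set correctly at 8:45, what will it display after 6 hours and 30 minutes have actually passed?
For every 60 true minutes, the faulty clock advances 60 + 2 = 62 minutes.
True elapsed: 6 hours and 30 minutes = 390 minutes.
Faulty clock advances: 390 x 62/60 = 403 minutes (drift: 13 minutes ahead).
Shown time: 8:45 + 403 minutes = 3:28.

Final answer: 3:28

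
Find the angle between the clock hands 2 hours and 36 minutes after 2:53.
First find the time 2 hours and 36 minutes after 2:53.
Total minutes: 2 x 60 + 53 + 2 x 60 + 36 = 329.
329 mod 720 = 329 minutes = 5:29.
Now compute the angle at 5:29:
Hour hand: 5 x 30 + 29 x 0.5 = 164.5 degrees
Minute hand: 29 x 6 = 174 degrees
Difference: |164.5 - 174| = 9.5 degrees
The angle is 9.5 degrees

Final answer: 9.5 degrees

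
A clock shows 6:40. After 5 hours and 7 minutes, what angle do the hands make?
First find the time 5 hours and 7 minutes after 6:40.
Total minutes: 6 x 60 + 40 + 5 x 60 + 7 = 707.
707 mod 720 = 707 minutes = 11:47.
Now compute the angle at 11:47:
Hour hand: 11 x 30 + 47 x 0.5 = 353.5 degrees
Minute hand: 47 x 6 = 282 degrees
Difference: |353.5 - 282| = 71.5 degrees
The angle is 71.5 degrees

Final answer: 71.5 degrees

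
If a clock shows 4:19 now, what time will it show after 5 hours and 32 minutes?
Starting time: 4:19
Adding 32 minutes to 19 minutes: 19 + 32 = 51 minutes
Adding 5 hours: 4 + 5 = 9
Final time: 9:51

Final answer: 9:51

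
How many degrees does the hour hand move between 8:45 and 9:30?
The hour hand moves 0.5 degrees per minute.
Time elapsed: 9:30 - 8:45 = 45 minutes
Angular displacement: 45 x 0.5 = 22.5 degrees

Final answer: 22.5 degrees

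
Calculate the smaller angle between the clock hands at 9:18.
Hour hand position: 9 x 30 + 18 x 0.5 = 279 degrees
Minute hand position: 18 x 6 = 108 degrees
Difference: |279 - 108| = 171 degrees
The angle between the hands is 171 degrees

Final answer: 171 degrees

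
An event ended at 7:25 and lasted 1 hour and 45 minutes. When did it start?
Starting time: 7:25 = 445 total minutes past 12:00
Subtracting: 1 hour and 45 minutes = 105 minutes
445 - 105 = 340 minutes
= 5 hours and 40 minutes past 12:00 = 5:40

Final answer: 5:40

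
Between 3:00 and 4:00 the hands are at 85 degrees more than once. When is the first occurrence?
At t minutes past 3:00, the hour hand is at 30 x 3 + 0.5t degrees and the minute hand is at 6t degrees.
The smaller angle between them is 85 degrees when |30H - 5.5t| = 85 or |30H - 5.5t| = 275.
With H = 3, solve 30 x 3 - 5.5t = +/- target for each target:
  t = (30 x 3 - 85) / 5.5 = 0.91
  t = (30 x 3 + 85) / 5.5 = 31.82
  t = (30 x 3 - 275) / 5.5 = -33.64 (outside (0, 60))
  t = (30 x 3 + 275) / 5.5 = 66.36 (outside (0, 60))
Valid solutions in (0, 60): {0.91, 31.82} minutes.
The first occurrence is t = 0.91 minutes.
The hands form a 85-degree angle at 0.91 minutes past 3:00.

Final answer: 0.91 minutes past 3:00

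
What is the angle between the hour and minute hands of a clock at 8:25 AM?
Hour hand position: 8 x 30 + 25 x 0.5 = 252.5 degrees
Minute hand position: 25 x 6 = 150 degrees
Difference: |252.5 - 150| = 102.5 degrees
The angle between the hands is 102.5 degrees

Final answer: 102.5 degrees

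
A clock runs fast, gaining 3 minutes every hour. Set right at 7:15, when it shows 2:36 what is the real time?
For every 60 true minutes, the faulty clock advances 63 minutes, so 1 faulty-clock minute corresponds to 60/63 true minutes.
From 7:15 to 2:36 on the faulty dial is 441 minutes.
True elapsed: 441 x 60/63 = 420 minutes = 7 hours.
True time: 7:15 + 7 hours = 2:15.

Final answer: 2:15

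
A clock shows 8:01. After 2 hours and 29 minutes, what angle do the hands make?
First find the time 2 hours and 29 minutes after 8:01.
Total minutes: 8 x 60 + 1 + 2 x 60 + 29 = 630.
630 mod 720 = 630 minutes = 10:30.
Now compute the angle at 10:30:
Hour hand: 10 x 30 + 30 x 0.5 = 315 degrees
Minute hand: 30 x 6 = 180 degrees
Difference: |315 - 180| = 135 degrees
The angle is 135 degrees

Final answer: 135 degrees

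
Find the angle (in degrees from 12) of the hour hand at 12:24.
The hour hand moves 30 degrees per hour and 0.5 degrees per minute.
At 12:24: (0) x 30 + 24 x 0.5 = 0 + 12 = 12 degrees

Final answer: 12 degrees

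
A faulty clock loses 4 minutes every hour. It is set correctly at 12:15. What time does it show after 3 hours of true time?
For every 60 true minutes, the faulty clock advances 60 - 4 = 56 minutes.
True elapsed: 3 hours = 180 minutes.
Faulty clock advances: 180 x 56/60 = 168 minutes (drift: 12 minutes behind).
Shown time: 12:15 + 168 minutes = 3:03.

Final answer: 3:03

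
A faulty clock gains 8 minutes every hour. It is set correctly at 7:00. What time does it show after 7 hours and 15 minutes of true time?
For every 60 true minutes, the faulty clock advances 60 + 8 = 68 minutes.
True elapsed: 7 hours and 15 minutes = 435 minutes.
Faulty clock advances: 435 x 68/60 = 493 minutes (drift: 58 minutes ahead).
Shown time: 7:00 + 493 minutes = 3:13.

Final answer: 3:13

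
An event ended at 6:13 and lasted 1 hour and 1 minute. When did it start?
Starting time: 6:13 = 373 total minutes past 12:00
Subtracting: 1 hour and 1 minute = 61 minutes
373 - 61 = 312 minutes
= 5 hours and 12 minutes past 12:00 = 5:12

Final answer: 5:12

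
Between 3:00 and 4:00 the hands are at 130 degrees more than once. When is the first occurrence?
At t minutes past 3:00, the hour hand is at 30 x 3 + 0.5t degrees and the minute hand is at 6t degrees.
The smaller angle between them is 130 degrees when |30H - 5.5t| = 130 or |30H - 5.5t| = 230.
With H = 3, solve 30 x 3 - 5.5t = +/- target for each target:
  t = (30 x 3 - 130) / 5.5 = -7.27 (outside (0, 60))
  t = (30 x 3 + 130) / 5.5 = 40
  t = (30 x 3 - 230) / 5.5 = -25.45 (outside (0, 60))
  t = (30 x 3 + 230) / 5.5 = 58.18
Valid solutions in (0, 60): {40, 58.18} minutes.
The first occurrence is t = 40 minutes.
The hands form a 130-degree angle at 40 minutes past 3:00.

Final answer: 40 minutes past 3:00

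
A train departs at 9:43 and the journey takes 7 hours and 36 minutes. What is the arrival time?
Starting time: 9:43
Adding 36 minutes to 43 minutes: 43 + 36 = 79 minutes = 1 hour and 19 minutes
Adding 7 hours: 9 + 7 + 1 (carry) = 17 - 12 = 5
Final time: 5:19

Final answer: 5:19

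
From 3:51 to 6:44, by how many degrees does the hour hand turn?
The hour hand moves 0.5 degrees per minute.
Time elapsed: 6:44 - 3:51 = 173 minutes
Angular displacement: 173 x 0.5 = 86.5 degrees

Final answer: 86.5 degrees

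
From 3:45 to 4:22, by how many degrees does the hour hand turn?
The hour hand moves 0.5 degrees per minute.
Time elapsed: 4:22 - 3:45 = 37 minutes
Angular displacement: 37 x 0.5 = 18.5 degrees

Final answer: 18.5 degrees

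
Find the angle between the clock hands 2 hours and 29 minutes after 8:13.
First find the time 2 hours and 29 minutes after 8:13.
Total minutes: 8 x 60 + 13 + 2 x 60 + 29 = 642.
642 mod 720 = 642 minutes = 10:42.
Now compute the angle at 10:42:
Hour hand: 10 x 30 + 42 x 0.5 = 321 degrees
Minute hand: 42 x 6 = 252 degrees
Difference: |321 - 252| = 69 degrees
The angle is 69 degrees

Final answer: 69 degrees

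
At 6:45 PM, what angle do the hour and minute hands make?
Hour hand position: 6 x 30 + 45 x 0.5 = 202.5 degrees
Minute hand position: 45 x 6 = 270 degrees
Difference: |202.5 - 270| = 67.5 degrees
The angle between the hands is 67.5 degrees

Final answer: 67.5 degrees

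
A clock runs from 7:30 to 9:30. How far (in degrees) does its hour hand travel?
The hour hand moves 0.5 degrees per minute.
Time elapsed: 9:30 - 7:30 = 120 minutes
Angular displacement: 120 x 0.5 = 60 degrees

Final answer: 60 degrees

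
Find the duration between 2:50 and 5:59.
From 2:50 to 5:59:
(5 x 60 + 59) - (2 x 60 + 50) = 359 - 170 = 189 minutes
= 3 hours and 9 minutes

Final answer: 3 hours and 9 minutes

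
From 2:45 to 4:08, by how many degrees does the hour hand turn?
The hour hand moves 0.5 degrees per minute.
Time elapsed: 4:08 - 2:45 = 83 minutes
Angular displacement: 83 x 0.5 = 41.5 degrees

Final answer: 41.5 degrees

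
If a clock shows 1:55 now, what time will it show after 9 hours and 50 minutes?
Starting time: 1:55
Adding 50 minutes to 55 minutes: 55 + 50 = 105 minutes = 1 hour and 45 minutes
Adding 9 hours: 1 + 9 + 1 (carry) = 11
Final time: 11:45

Final answer: 11:45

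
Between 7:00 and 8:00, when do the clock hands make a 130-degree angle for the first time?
At t minutes past 7:00, the hour hand is at 30 x 7 + 0.5t degrees and the minute hand is at 6t degrees.
The smaller angle between them is 130 degrees when |30H - 5.5t| = 130 or |30H - 5.5t| = 230.
With H = 7, solve 30 x 7 - 5.5t = +/- target for each target:
  t = (30 x 7 - 130) / 5.5 = 14.55
  t = (30 x 7 + 130) / 5.5 = 61.82 (outside (0, 60))
  t = (30 x 7 - 230) / 5.5 = -3.64 (outside (0, 60))
  t = (30 x 7 + 230) / 5.5 = 80 (outside (0, 60))
Valid solutions in (0, 60): {14.55} minutes.
The first occurrence is t = 14.55 minutes.
The hands form a 130-degree angle at 14.55 minutes past 7:00.

Final answer: 14.55 minutes past 7:00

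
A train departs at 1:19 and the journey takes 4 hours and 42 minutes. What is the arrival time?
Starting time: 1:19
Adding 42 minutes to 19 minutes: 19 + 42 = 61 minutes = 1 hour and 1 minute
Adding 4 hours: 1 + 4 + 1 (carry) = 6
Final time: 6:01

Final answer: 6:01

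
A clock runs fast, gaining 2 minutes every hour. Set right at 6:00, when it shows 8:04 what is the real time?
For every 60 true minutes, the faulty clock advances 62 minutes, so 1 faulty-clock minute corresponds to 60/62 true minutes.
From 6:00 to 8:04 on the faulty dial is 124 minutes.
True elapsed: 124 x 60/62 = 120 minutes = 2 hours.
True time: 6:00 + 2 hours = 8:00.

Final answer: 8:00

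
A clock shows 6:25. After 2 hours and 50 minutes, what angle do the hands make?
First find the time 2 hours and 50 minutes after 6:25.
Total minutes: 6 x 60 + 25 + 2 x 60 + 50 = 555.
555 mod 720 = 555 minutes = 9:15.
Now compute the angle at 9:15:
Hour hand: 9 x 30 + 15 x 0.5 = 277.5 degrees
Minute hand: 15 x 6 = 90 degrees
Difference: |277.5 - 90| = 187.5 degrees
Smaller angle: 360 - 187.5 = 172.5 degrees

Final answer: 172.5 degrees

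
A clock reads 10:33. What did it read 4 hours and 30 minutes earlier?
Starting time: 10:33 = 633 total minutes past 12:00
Subtracting: 4 hours and 30 minutes = 270 minutes
633 - 270 = 363 minutes
= 6 hours and 3 minutes past 12:00 = 6:03

Final answer: 6:03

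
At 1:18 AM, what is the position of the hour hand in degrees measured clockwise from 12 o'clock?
The hour hand moves 30 degrees per hour and 0.5 degrees per minute.
At 1:18: (1) x 30 + 18 x 0.5 = 30 + 9 = 39 degrees

Final answer: 39 degrees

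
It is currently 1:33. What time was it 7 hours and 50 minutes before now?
Starting time: 1:33 = 93 total minutes past 12:00
Subtracting: 7 hours and 50 minutes = 470 minutes
93 - 470 = -377 (negative, add 12 hours = 720) = 343 minutes
= 5 hours and 43 minutes past 12:00 = 5:43

Final answer: 5:43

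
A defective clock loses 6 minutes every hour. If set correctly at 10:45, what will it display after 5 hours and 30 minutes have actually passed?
For every 60 true minutes, the faulty clock advances 60 - 6 = 54 minutes.
True elapsed: 5 hours and 30 minutes = 330 minutes.
Faulty clock advances: 330 x 54/60 = 297 minutes (drift: 33 minutes behind).
Shown time: 10:45 + 297 minutes = 3:42.

Final answer: 3:42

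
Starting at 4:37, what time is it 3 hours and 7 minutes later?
Starting time: 4:37
Adding 7 minutes to 37 minutes: 37 + 7 = 44 minutes
Adding 3 hours: 4 + 3 = 7
Final time: 7:44

Final answer: 7:44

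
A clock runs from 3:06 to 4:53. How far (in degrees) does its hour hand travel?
The hour hand moves 0.5 degrees per minute.
Time elapsed: 4:53 - 3:06 = 107 minutes
Angular displacement: 107 x 0.5 = 53.5 degrees

Final answer: 53.5 degrees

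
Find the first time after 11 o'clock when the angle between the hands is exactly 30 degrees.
At t minutes past 11:00, the hour hand is at 30 x 11 + 0.5t degrees and the minute hand is at 6t degrees.
The smaller angle between them is 30 degrees when |30H - 5.5t| = 30 or |30H - 5.5t| = 330.
With H = 11, solve 30 x 11 - 5.5t = +/- target for each target:
  t = (30 x 11 - 30) / 5.5 = 54.55
  t = (30 x 11 + 30) / 5.5 = 65.45 (outside (0, 60))
  t = (30 x 11 - 330) / 5.5 = 0 (outside (0, 60))
  t = (30 x 11 + 330) / 5.5 = 120 (outside (0, 60))
Valid solutions in (0, 60): {54.55} minutes.
The first occurrence is t = 54.55 minutes.
The hands form a 30-degree angle at 54.55 minutes past 11:00.

Final answer: 54.55 minutes past 11:00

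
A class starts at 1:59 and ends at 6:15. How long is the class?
From 1:59 to 6:15:
(6 x 60 + 15) - (1 x 60 + 59) = 375 - 119 = 256 minutes
= 4 hours and 16 minutes

Final answer: 4 hours and 16 minutes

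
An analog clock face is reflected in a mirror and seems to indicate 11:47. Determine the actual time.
Reflection across the vertical (12-6) axis maps a hand at angle A degrees to (360 - A) degrees, which sends a reading of T minutes past 12:00 to (720 - T) minutes past 12:00.
Mirror reads 11:47 = 707 minutes past 12:00.
Actual time: (720 - 707) mod 720 = 13 minutes = 12:13.

Final answer: 12:13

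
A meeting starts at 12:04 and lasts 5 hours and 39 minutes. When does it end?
Starting time: 12:04
Adding 39 minutes to 4 minutes: 4 + 39 = 43 minutes
Adding 5 hours: 12 + 5 = 17 - 12 = 5
Final time: 5:43

Final answer: 5:43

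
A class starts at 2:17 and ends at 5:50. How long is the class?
From 2:17 to 5:50:
(5 x 60 + 50) - (2 x 60 + 17) = 350 - 137 = 213 minutes
= 3 hours and 33 minutes

Final answer: 3 hours and 33 minutes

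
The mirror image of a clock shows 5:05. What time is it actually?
Reflection across the vertical (12-6) axis maps a hand at angle A degrees to (360 - A) degrees, which sends a reading of T minutes past 12:00 to (720 - T) minutes past 12:00.
Mirror reads 5:05 = 305 minutes past 12:00.
Actual time: (720 - 305) mod 720 = 415 minutes = 6:55.

Final answer: 6:55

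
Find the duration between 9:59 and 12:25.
From 9:59 to 12:25:
(12 x 60 + 25) - (9 x 60 + 59) = 745 - 599 = 146 minutes
= 2 hours and 26 minutes

Final answer: 2 hours and 26 minutes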